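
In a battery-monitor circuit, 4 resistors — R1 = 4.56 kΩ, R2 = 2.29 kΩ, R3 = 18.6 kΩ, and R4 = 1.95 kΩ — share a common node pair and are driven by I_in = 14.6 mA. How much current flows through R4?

I ≈ 6.12 mA

Total conductance ΣG = 1/4.56 + 1/2.29 + 1/18.6 + 1/1.95 = 1.223 (units of 1/kΩ).
R4 takes the fraction G_k/ΣG = 0.5128/1.223 = 0.4195, so I = 14.6 × 0.4195 = 6.124 mA.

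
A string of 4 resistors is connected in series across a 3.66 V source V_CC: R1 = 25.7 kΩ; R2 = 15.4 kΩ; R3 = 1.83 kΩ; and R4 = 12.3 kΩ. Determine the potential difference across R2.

Total series resistance ΣR = 25.7 + 15.4 + 1.83 + 12.3 = 55.23 kΩ.
V = V_CC · R/ΣR = 3.66 × 0.2788 = 1.021 V.

V ≈ 1.02 V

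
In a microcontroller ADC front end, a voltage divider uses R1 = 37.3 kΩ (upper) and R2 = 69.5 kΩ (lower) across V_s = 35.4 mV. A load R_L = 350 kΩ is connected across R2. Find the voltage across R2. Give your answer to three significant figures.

V_out ≈ 21.5 mV

R2 ‖ R_L = (69.5 × 350)/(69.5 + 350) = 57.99 kΩ.
Then V_out = V_s · R2'/(R1 + R2') = 35.4 × 57.99/95.29 = 21.54 mV.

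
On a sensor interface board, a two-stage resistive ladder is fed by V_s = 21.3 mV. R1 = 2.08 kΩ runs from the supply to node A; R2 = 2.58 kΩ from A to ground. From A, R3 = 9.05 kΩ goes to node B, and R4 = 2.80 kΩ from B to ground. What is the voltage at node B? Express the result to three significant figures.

V_B ≈ 2.54 mV

Looking into the second stage from A: R3 + R4 = 11.85 kΩ appears in parallel with R2.
Effective lower resistance at A: R2 ‖ 11.85 = 2.119 kΩ.
V_A = 21.3 × 2.119/(2.08 + 2.119) = 10.75 mV.
V_B = V_A × 0.2363 = 2.540 mV.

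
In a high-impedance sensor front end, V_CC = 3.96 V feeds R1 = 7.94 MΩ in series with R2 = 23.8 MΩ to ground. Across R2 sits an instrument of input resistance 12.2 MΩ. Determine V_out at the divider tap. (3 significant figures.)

The load sits in parallel with R2, giving an effective lower resistance R2' = R2·R_L/(R2+R_L) = 8.066 MΩ.
Then V_out = V_CC · R2'/(R1 + R2') = 3.96 × 8.066/16.01 = 1.996 V.

V_out ≈ 2.00 V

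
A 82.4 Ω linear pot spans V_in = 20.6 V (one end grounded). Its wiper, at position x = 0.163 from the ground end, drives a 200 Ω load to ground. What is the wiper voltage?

V_out ≈ 3.18 V

Split the track: R_lower = x·R_p = 13.43 Ω, R_upper = (1−x)·R_p = 68.97 Ω.
Lower segment in parallel with the load: 13.43 ‖ 200 = 12.59 Ω.
Loaded-divider output: V_out = 20.6 × 0.1543 = 3.179 V.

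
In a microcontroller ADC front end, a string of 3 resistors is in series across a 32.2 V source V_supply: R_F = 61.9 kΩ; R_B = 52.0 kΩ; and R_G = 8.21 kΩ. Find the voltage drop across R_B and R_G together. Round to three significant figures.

V ≈ 15.9 V

Series total: ΣR = 61.9 + 52.0 + 8.21 = 122.1 kΩ.
R_{R_B..R_G} = 52.0 + 8.21 = 60.21 kΩ.
Voltage divider: V = V_supply · (60.21 / 122.1) = 32.2 × 0.4931 = 15.88 V.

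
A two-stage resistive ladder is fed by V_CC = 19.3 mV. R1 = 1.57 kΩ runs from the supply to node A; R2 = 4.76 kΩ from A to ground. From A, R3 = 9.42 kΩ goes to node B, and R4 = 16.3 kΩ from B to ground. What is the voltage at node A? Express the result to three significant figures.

Node A sees R2 in parallel with the series input of stage 2, R3 + R4 = 25.72 kΩ.
Effective lower resistance at A: R2 ‖ 25.72 = 4.017 kΩ.
First divider: V_A = V_CC · 4.017/(1.57 + 4.017) = 13.88 mV.

V_A ≈ 13.9 mV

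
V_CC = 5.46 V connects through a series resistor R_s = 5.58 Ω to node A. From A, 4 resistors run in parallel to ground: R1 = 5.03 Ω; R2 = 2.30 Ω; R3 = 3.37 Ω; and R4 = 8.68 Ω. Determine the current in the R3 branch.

Combine the parallel branches: R_p = (1/5.03 + 1/2.30 + 1/3.37 + 1/8.68)⁻¹ = 0.9564 Ω.
V_A = 5.46 × 0.9564/6.536 = 0.7989 V.
Branch current I = V_A/R3 = 0.7989/3.37 = 0.2371 A.

I ≈ 0.237 A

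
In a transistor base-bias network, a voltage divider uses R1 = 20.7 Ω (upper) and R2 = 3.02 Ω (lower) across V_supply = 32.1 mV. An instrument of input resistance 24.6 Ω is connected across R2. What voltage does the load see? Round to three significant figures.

V_out ≈ 3.69 mV

The load sits in parallel with R2, giving an effective lower resistance R2' = R2·R_L/(R2+R_L) = 2.690 Ω.
Then V_out = V_supply · R2'/(R1 + R2') = 32.1 × 2.690/23.39 = 3.691 mV.
(Unloaded it would be 4.09 mV; the load pulls it down.)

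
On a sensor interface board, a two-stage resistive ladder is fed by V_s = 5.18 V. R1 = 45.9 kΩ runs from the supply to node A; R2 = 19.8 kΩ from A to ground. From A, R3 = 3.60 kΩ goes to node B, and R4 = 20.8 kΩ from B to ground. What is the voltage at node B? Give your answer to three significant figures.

Looking into the second stage from A: R3 + R4 = 24.40 kΩ appears in parallel with R2.
R2 ‖ (R3+R4) = 10.93 kΩ.
First divider: V_A = V_s · 10.93/(45.9 + 10.93) = 0.9963 V.
Then the unloaded second divider: V_B = V_A × R4/(R3+R4) = 0.9963 × 0.8525 = 0.8493 V.

V_B ≈ 0.849 V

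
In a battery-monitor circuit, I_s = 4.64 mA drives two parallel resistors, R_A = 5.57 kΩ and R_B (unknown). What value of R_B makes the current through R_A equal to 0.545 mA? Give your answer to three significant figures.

R_B ≈ 0.741 kΩ

In a two-way split, I_A/I_s = R_B/(R_A + R_B).
0.545/4.64 = R_B/(R_A + R_B) → R_B = R_A · (0.1175)/(1 − 0.1175) = 5.57 × 0.1331 = 0.7413 kΩ.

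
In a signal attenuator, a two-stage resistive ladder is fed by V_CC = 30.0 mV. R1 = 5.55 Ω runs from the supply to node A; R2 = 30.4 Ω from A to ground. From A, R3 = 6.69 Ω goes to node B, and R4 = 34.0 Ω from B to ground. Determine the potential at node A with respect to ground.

V_A ≈ 22.7 mV

Looking into the second stage from A: R3 + R4 = 40.69 Ω appears in parallel with R2.
R2 ‖ (R3+R4) = 17.40 Ω.
First divider: V_A = V_CC · 17.40/(5.55 + 17.40) = 22.75 mV.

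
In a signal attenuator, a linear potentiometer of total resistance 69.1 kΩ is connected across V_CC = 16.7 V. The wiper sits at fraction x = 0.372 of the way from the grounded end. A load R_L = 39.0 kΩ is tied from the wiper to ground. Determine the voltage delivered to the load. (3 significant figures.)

V_out ≈ 4.39 V

Split the track: R_lower = x·R_p = 25.71 kΩ, R_upper = (1−x)·R_p = 43.39 kΩ.
Lower segment in parallel with the load: 25.71 ‖ 39.0 = 15.49 kΩ.
Loaded-divider output: V_out = 16.7 × 0.2631 = 4.394 V.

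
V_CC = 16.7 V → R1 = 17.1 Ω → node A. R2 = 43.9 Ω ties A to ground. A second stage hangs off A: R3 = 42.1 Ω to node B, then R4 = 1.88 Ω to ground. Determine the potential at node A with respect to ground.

Node A sees R2 in parallel with the series input of stage 2, R3 + R4 = 43.98 Ω.
R2 ‖ (R3+R4) = 21.97 Ω.
V_A = 16.7 × 21.97/(17.1 + 21.97) = 9.391 V.

V_A ≈ 9.39 V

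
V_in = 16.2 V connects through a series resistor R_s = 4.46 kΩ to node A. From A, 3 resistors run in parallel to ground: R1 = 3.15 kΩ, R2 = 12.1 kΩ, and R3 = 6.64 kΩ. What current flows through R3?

Equivalent of the parallel group: R_p = 1.816 kΩ.
V_A = 16.2 × 1.816/6.276 = 4.687 V.
I(R3) = V_A / R3 = 4.687/6.64 = 0.7059 mA.

I ≈ 0.706 mA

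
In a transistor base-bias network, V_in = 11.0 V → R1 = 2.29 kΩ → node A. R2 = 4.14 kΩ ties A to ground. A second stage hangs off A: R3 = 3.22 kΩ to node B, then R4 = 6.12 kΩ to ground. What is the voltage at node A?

Node A sees R2 in parallel with the series input of stage 2, R3 + R4 = 9.340 kΩ.
R2 ‖ (R3+R4) = 2.869 kΩ.
So V_A = 11.0 × 0.5561 = 6.117 V.

V_A ≈ 6.12 V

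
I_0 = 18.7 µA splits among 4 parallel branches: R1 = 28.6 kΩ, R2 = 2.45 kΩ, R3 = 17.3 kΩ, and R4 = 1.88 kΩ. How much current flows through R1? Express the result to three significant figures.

ΣG = 1/28.6 + 1/2.45 + 1/17.3 + 1/1.88 = 1.033.
By the current-divider rule, I = I_0 · G_k/ΣG = 18.7 × 0.03385 = 0.6331 µA.

I ≈ 0.633 µA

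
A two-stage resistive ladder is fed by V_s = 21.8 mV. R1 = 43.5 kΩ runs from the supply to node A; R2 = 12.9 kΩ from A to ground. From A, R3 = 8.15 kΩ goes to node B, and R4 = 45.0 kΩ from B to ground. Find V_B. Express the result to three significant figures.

V_B ≈ 3.56 mV

Node A sees R2 in parallel with the series input of stage 2, R3 + R4 = 53.15 kΩ.
R2 ‖ (R3+R4) = 10.38 kΩ.
So V_A = 21.8 × 0.1927 = 4.200 mV.
Then the unloaded second divider: V_B = V_A × R4/(R3+R4) = 4.200 × 0.8467 = 3.556 mV.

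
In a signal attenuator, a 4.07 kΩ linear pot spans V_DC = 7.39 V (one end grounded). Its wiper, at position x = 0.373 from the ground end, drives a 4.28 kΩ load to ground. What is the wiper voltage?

The pot divides into 2.552 kΩ above the wiper and 1.518 kΩ below.
Lower segment in parallel with the load: 1.518 ‖ 4.28 = 1.121 kΩ.
Then V_out = V_DC · 1.121/(2.552 + 1.121) = 2.255 V.

V_out ≈ 2.25 V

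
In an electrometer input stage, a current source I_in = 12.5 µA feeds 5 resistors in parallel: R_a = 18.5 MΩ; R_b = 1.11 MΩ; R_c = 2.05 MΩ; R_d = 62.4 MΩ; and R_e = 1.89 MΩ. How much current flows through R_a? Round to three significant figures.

Conductances: ΣG = 1/18.5 + 1/1.11 + 1/2.05 + 1/62.4 + 1/1.89 = 1.988 (1/MΩ).
R_a takes the fraction G_k/ΣG = 0.05405/1.988 = 0.02719, so I = 12.5 × 0.02719 = 0.3399 µA.

I ≈ 0.340 µA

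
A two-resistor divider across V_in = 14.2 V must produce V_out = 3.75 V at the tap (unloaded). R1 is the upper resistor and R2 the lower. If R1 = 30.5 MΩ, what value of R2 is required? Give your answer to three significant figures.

R2 ≈ 10.9 MΩ

Required fraction k = V_out/V_in = 0.2641.
R2 = R1 · 0.2641/(1 − 0.2641) = 10.94 MΩ.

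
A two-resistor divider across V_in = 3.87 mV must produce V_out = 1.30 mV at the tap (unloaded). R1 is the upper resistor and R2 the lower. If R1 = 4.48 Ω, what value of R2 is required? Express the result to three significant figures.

R2 ≈ 2.27 Ω

Required fraction k = V_out/V_in = 0.3359.
So R2 = R1 · V_out/(V_in − V_out) = 4.48 × 1.30/(3.87 − 1.30) = 4.48 × 0.5058 = 2.266 Ω.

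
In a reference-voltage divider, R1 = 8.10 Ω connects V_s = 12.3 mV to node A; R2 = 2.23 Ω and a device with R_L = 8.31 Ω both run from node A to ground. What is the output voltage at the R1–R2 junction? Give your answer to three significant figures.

The load sits in parallel with R2, giving an effective lower resistance R2' = R2·R_L/(R2+R_L) = 1.758 Ω.
Then V_out = V_s · R2'/(R1 + R2') = 12.3 × 1.758/9.858 = 2.194 mV.

V_out ≈ 2.19 mV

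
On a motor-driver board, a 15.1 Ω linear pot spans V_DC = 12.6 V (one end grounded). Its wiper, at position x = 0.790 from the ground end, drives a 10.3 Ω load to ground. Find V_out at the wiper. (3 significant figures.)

The pot divides into 3.171 Ω above the wiper and 11.93 Ω below.
Lower segment in parallel with the load: 11.93 ‖ 10.3 = 5.527 Ω.
Loaded-divider output: V_out = 12.6 × 0.6355 = 8.007 V.
(Unloaded: V_out = x·V_DC = 9.95 V.)

V_out ≈ 8.01 V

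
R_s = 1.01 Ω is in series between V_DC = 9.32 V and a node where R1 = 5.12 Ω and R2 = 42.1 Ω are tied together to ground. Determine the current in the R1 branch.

Equivalent of the parallel group: R_p = 4.565 Ω.
V_A by voltage divider: V_A = 9.32 × 4.565/(1.01 + 4.565) = 7.631 V.
I(R1) = V_A / R1 = 7.631/5.12 = 1.491 A.

I ≈ 1.49 A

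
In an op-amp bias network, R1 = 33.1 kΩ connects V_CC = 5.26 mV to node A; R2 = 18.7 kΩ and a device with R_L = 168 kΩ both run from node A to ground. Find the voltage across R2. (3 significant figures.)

First combine the lower leg with the load: R2 ‖ R_L = 16.83 kΩ.
Now apply the divider: V_out = 5.26 × 0.3370 = 1.773 mV.

V_out ≈ 1.77 mV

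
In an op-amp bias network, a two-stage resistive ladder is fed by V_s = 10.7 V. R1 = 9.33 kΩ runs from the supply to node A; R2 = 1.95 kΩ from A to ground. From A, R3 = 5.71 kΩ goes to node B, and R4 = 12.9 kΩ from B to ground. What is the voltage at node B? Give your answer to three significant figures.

The second stage (R3 + R4 = 18.61 kΩ) loads node A in parallel with R2.
Effective lower resistance at A: R2 ‖ 18.61 = 1.765 kΩ.
First divider: V_A = V_s · 1.765/(9.33 + 1.765) = 1.702 V.
Then the unloaded second divider: V_B = V_A × R4/(R3+R4) = 1.702 × 0.6932 = 1.180 V.

V_B ≈ 1.18 V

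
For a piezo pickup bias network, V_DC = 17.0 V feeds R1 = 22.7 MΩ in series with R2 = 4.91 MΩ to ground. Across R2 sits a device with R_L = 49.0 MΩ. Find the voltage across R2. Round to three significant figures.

The load sits in parallel with R2, giving an effective lower resistance R2' = R2·R_L/(R2+R_L) = 4.463 MΩ.
Then V_out = V_DC · R2'/(R1 + R2') = 17.0 × 4.463/27.16 = 2.793 V.
(Unloaded it would be 3.02 V; the load pulls it down.)

V_out ≈ 2.79 V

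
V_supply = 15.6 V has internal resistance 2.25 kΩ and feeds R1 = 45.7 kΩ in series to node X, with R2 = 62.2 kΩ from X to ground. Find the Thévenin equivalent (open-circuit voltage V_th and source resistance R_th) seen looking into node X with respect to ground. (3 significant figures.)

V_th ≈ 8.81 V, R_th ≈ 27.1 kΩ

R1' = 2.25 + 45.7 = 47.95 kΩ (source resistance + R1).
Open-circuit (no load on X): V_th = V_supply · R2/(R1' + R2) = 15.6 × 62.2/(47.95 + 62.2) = 8.809 V.
Looking into X with the source shorted: R_th = R1'·R2/(R1'+R2) = 47.95 × 62.2/110.2 = 27.08 kΩ.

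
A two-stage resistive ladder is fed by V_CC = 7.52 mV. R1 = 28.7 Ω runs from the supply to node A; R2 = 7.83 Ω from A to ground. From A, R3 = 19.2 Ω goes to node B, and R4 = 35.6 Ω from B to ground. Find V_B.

The second stage (R3 + R4 = 54.80 Ω) loads node A in parallel with R2.
Effective lower resistance at A: R2 ‖ 54.80 = 6.851 Ω.
So V_A = 7.52 × 0.1927 = 1.449 mV.
V_B = V_A × 0.6496 = 0.9414 mV.

V_B ≈ 0.941 mV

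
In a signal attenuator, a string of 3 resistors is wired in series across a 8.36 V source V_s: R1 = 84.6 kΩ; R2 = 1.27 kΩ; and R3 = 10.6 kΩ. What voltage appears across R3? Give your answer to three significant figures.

V ≈ 0.919 V

Series total: ΣR = 84.6 + 1.27 + 10.6 = 96.47 kΩ.
Voltage divider: V = V_s · (10.60 / 96.47) = 8.36 × 0.1099 = 0.9186 V.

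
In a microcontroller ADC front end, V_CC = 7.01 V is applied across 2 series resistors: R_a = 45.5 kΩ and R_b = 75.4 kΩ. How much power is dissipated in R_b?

Series current I = V_CC/ΣR = 7.01/120.9 = 0.05798 mA.
V(R_b) = I·R = 4.372 V; P = V·I = 4.372 × 0.05798 = 0.2535 mW.

P ≈ 0.253 mW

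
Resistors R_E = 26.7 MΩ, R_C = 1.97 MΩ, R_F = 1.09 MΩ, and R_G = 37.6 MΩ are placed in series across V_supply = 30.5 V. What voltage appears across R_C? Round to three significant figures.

V ≈ 0.892 V

ΣR = 26.7 + 1.97 + 1.09 + 37.6 = 67.36 MΩ.
By the voltage-divider rule, V = 30.5 × 1.970/67.36 = 0.8920 V.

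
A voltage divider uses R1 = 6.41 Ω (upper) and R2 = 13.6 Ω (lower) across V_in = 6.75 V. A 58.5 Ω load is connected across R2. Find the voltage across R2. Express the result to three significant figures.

V_out ≈ 4.27 V

First combine the lower leg with the load: R2 ‖ R_L = 11.03 Ω.
Then V_out = V_in · R2'/(R1 + R2') = 6.75 × 11.03/17.44 = 4.270 V.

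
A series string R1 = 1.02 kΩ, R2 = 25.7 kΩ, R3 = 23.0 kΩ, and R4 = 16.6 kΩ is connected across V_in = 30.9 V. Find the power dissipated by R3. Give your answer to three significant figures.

ΣR = 66.32 kΩ → I = 30.9/66.32 = 0.4659 mA.
V(R3) = I·R = 10.72 V; P = V·I = 10.72 × 0.4659 = 4.993 mW.

P ≈ 4.99 mW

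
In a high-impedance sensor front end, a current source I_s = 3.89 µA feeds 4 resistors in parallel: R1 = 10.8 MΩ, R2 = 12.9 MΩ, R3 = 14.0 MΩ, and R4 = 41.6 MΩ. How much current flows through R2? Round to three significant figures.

I ≈ 1.14 µA

Conductances: ΣG = 1/10.8 + 1/12.9 + 1/14.0 + 1/41.6 = 0.2656 (1/MΩ).
By the current-divider rule, I = I_s · G_k/ΣG = 3.89 × 0.2919 = 1.135 µA.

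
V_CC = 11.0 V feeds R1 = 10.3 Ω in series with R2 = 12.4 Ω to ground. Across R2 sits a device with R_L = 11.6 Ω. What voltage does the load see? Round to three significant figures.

R2 ‖ R_L = (12.4 × 11.6)/(12.4 + 11.6) = 5.993 Ω.
Voltage divider with the loaded lower leg: V_out = 11.0 × 5.993/(10.3 + 5.993) = 11.0 × 0.3678 = 4.046 V.
(Unloaded it would be 6.01 V; the load pulls it down.)

V_out ≈ 4.05 V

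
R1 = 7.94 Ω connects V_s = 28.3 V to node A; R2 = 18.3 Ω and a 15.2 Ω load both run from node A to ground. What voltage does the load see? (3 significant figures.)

V_out ≈ 14.5 V

First combine the lower leg with the load: R2 ‖ R_L = 8.303 Ω.
Voltage divider with the loaded lower leg: V_out = 28.3 × 8.303/(7.94 + 8.303) = 28.3 × 0.5112 = 14.47 V.
(Unloaded it would be 19.7 V; the load pulls it down.)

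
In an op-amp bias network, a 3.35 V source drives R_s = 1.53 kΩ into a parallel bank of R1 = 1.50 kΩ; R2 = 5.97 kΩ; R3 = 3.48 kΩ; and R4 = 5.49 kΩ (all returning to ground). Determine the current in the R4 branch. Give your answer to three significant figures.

I ≈ 0.204 mA

Combine the parallel branches: R_p = (1/1.50 + 1/5.97 + 1/3.48 + 1/5.49)⁻¹ = 0.7671 kΩ.
V_A = 3.35 × 0.7671/2.297 = 1.119 V.
Branch current I = V_A/R4 = 1.119/5.49 = 0.2038 mA.
(Equivalently: I_total = 1.458 mA, then current-divider fraction G_k/ΣG = 0.1397.)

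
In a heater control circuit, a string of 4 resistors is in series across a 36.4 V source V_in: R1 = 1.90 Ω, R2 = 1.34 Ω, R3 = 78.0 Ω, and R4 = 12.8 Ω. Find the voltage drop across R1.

V ≈ 0.735 V

Series total: ΣR = 1.90 + 1.34 + 78.0 + 12.8 = 94.04 Ω.
V = V_in · R/ΣR = 36.4 × 0.02020 = 0.7354 V.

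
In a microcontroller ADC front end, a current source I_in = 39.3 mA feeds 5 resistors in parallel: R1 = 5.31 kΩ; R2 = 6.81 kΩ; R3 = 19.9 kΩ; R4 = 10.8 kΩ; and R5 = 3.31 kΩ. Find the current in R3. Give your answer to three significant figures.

I ≈ 2.53 mA

ΣG = 1/5.31 + 1/6.81 + 1/19.9 + 1/10.8 + 1/3.31 = 0.7801.
Current divider: I(R3) = I_in · G_k/ΣG = 39.3 × (0.05025/0.7801) = 39.3 × 0.06441 = 2.531 mA.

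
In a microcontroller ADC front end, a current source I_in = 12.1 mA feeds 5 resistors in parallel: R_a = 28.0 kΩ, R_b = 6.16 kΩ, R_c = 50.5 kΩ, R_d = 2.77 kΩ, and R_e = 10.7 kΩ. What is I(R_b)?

Conductances: ΣG = 1/28.0 + 1/6.16 + 1/50.5 + 1/2.77 + 1/10.7 = 0.6723 (1/kΩ).
R_b takes the fraction G_k/ΣG = 0.1623/0.6723 = 0.2415, so I = 12.1 × 0.2415 = 2.922 mA.

I ≈ 2.92 mA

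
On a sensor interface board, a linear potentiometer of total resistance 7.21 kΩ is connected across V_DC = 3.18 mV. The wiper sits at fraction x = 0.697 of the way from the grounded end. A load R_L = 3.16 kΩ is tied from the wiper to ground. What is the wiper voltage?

V_out ≈ 1.50 mV

Lower segment x·R_p = 5.025 kΩ; upper segment (1−x)·R_p = 2.185 kΩ.
Lower segment in parallel with the load: 5.025 ‖ 3.16 = 1.940 kΩ.
Loaded-divider output: V_out = 3.18 × 0.4704 = 1.496 mV.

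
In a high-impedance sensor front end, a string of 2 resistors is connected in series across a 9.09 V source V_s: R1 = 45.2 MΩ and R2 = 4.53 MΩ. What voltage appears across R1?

V ≈ 8.26 V

Total series resistance ΣR = 45.2 + 4.53 = 49.73 MΩ.
V = V_s · R/ΣR = 9.09 × 0.9089 = 8.262 V.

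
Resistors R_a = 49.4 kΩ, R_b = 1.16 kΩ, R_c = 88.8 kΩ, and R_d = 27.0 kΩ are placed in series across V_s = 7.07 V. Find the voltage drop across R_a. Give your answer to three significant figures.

V ≈ 2.10 V

ΣR = 49.4 + 1.16 + 88.8 + 27.0 = 166.4 kΩ.
Voltage divider: V = V_s · (49.40 / 166.4) = 7.07 × 0.2969 = 2.099 V.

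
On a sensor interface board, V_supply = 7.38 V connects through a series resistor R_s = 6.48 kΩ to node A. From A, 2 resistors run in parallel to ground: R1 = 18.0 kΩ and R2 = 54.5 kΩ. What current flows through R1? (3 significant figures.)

I ≈ 0.277 mA

Parallel bank: R_p = 1/(1/18.0 + 1/54.5) = 13.53 kΩ.
Node voltage V_A = V_supply · R_p/(R_s + R_p) = 7.38 × 0.6762 = 4.990 V.
I(R1) = V_A / R1 = 4.990/18.0 = 0.2772 mA.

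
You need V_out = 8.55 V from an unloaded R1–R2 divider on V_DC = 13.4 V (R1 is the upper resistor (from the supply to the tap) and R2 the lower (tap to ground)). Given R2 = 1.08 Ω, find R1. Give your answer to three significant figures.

Required fraction k = V_out/V_DC = 0.6381.
R1 = R2·(1/k − 1) = 1.08 × 0.5673 = 0.6126 Ω.

R1 ≈ 0.613 Ω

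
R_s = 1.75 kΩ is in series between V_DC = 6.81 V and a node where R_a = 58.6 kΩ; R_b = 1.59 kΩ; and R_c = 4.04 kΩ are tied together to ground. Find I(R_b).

Parallel bank: R_p = 1/(1/58.6 + 1/1.59 + 1/4.04) = 1.119 kΩ.
V_A = 6.81 × 1.119/2.869 = 2.656 V.
I(R_b) = V_A / R_b = 2.656/1.59 = 1.671 mA.

I ≈ 1.67 mA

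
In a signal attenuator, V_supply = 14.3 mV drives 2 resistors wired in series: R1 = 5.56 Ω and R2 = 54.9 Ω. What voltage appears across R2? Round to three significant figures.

V ≈ 13.0 mV

ΣR = 5.56 + 54.9 = 60.46 Ω.
V = V_supply · R/ΣR = 14.3 × 0.9080 = 12.98 mV.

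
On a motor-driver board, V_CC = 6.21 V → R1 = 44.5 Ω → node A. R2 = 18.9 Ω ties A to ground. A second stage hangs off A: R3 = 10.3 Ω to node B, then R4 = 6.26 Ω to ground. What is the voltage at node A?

V_A ≈ 1.03 V

Looking into the second stage from A: R3 + R4 = 16.56 Ω appears in parallel with R2.
Effective lower resistance at A: R2 ‖ 16.56 = 8.826 Ω.
So V_A = 6.21 × 0.1655 = 1.028 V.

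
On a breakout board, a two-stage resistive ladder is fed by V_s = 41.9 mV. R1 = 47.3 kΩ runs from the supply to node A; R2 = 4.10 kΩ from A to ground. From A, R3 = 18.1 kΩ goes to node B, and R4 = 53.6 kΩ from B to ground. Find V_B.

The second stage (R3 + R4 = 71.70 kΩ) loads node A in parallel with R2.
R2 ‖ (R3+R4) = 3.878 kΩ.
So V_A = 41.9 × 0.07578 = 3.175 mV.
V_B = V_A × 0.7476 = 2.374 mV.

V_B ≈ 2.37 mV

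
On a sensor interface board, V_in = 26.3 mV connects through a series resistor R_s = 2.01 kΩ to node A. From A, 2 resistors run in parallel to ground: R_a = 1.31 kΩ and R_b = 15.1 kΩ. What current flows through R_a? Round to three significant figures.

Combine the parallel branches: R_p = (1/1.31 + 1/15.1)⁻¹ = 1.205 kΩ.
Node voltage V_A = V_in · R_p/(R_s + R_p) = 26.3 × 0.3749 = 9.860 mV.
I(R_a) = V_A / R_a = 9.860/1.31 = 7.526 µA.

I ≈ 7.53 µA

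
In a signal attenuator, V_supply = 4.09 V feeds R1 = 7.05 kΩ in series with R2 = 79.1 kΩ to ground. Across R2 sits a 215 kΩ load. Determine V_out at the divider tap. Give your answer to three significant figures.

V_out ≈ 3.65 V

R2 ‖ R_L = (79.1 × 215)/(79.1 + 215) = 57.83 kΩ.
Voltage divider with the loaded lower leg: V_out = 4.09 × 57.83/(7.05 + 57.83) = 4.09 × 0.8913 = 3.646 V.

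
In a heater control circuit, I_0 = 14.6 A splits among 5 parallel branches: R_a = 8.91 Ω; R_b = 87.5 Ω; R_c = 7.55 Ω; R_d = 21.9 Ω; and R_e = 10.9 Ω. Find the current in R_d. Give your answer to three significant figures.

I ≈ 1.69 A

Conductances: ΣG = 1/8.91 + 1/87.5 + 1/7.55 + 1/21.9 + 1/10.9 = 0.3935 (1/Ω).
R_d takes the fraction G_k/ΣG = 0.04566/0.3935 = 0.1160, so I = 14.6 × 0.1160 = 1.694 A.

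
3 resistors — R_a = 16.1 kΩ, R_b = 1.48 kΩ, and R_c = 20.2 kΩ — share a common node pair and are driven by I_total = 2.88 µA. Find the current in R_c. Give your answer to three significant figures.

I ≈ 0.181 µA

ΣG = 1/16.1 + 1/1.48 + 1/20.2 = 0.7873.
Current divider: I(R_c) = I_total · G_k/ΣG = 2.88 × (0.04950/0.7873) = 2.88 × 0.06288 = 0.1811 µA.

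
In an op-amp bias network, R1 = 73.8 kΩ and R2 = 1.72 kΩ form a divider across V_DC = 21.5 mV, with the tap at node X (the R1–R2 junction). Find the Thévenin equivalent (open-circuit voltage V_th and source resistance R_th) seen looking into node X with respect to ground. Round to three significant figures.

Open-circuit (no load on X): V_th = V_DC · R2/(R1 + R2) = 21.5 × 1.72/(73.80 + 1.72) = 0.4897 mV.
With V_DC suppressed (replaced by a short), R_th = R1 ‖ R2 = (73.80 × 1.72)/(73.80 + 1.72) = 1.681 kΩ.

V_th ≈ 0.490 mV, R_th ≈ 1.68 kΩ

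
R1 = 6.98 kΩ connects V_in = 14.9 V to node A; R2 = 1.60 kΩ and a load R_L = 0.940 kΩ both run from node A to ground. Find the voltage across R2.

The load sits in parallel with R2, giving an effective lower resistance R2' = R2·R_L/(R2+R_L) = 0.5921 kΩ.
Now apply the divider: V_out = 14.9 × 0.07820 = 1.165 V.
(Unloaded it would be 2.78 V; the load pulls it down.)

V_out ≈ 1.17 V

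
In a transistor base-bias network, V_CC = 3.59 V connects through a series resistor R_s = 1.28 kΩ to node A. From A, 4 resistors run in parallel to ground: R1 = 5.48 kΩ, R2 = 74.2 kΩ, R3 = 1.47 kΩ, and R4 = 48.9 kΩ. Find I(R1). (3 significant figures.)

I ≈ 0.305 mA

Parallel bank: R_p = 1/(1/5.48 + 1/74.2 + 1/1.47 + 1/48.9) = 1.115 kΩ.
V_A = 3.59 × 1.115/2.395 = 1.672 V.
I(R1) = V_A / R1 = 1.672/5.48 = 0.3050 mA.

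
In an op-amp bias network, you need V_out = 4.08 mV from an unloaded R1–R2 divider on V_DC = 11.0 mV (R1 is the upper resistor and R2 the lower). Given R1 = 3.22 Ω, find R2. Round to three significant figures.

V_out/V_DC = R2/(R1+R2) = 0.3709.
So R2 = R1 · V_out/(V_DC − V_out) = 3.22 × 4.08/(11.0 − 4.08) = 3.22 × 0.5896 = 1.898 Ω.

R2 ≈ 1.90 Ω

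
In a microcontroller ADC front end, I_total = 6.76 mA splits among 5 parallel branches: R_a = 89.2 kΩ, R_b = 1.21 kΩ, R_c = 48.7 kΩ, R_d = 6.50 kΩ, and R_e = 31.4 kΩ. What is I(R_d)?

Conductances: ΣG = 1/89.2 + 1/1.21 + 1/48.7 + 1/6.50 + 1/31.4 = 1.044 (1/kΩ).
Current divider: I(R_d) = I_total · G_k/ΣG = 6.76 × (0.1538/1.044) = 6.76 × 0.1474 = 0.9963 mA.

I ≈ 0.996 mA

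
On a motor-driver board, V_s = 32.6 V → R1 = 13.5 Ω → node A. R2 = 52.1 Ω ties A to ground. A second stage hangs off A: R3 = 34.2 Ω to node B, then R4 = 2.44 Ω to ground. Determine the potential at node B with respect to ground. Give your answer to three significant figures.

V_B ≈ 1.33 V

Node A sees R2 in parallel with the series input of stage 2, R3 + R4 = 36.64 Ω.
R2 ‖ (R3+R4) = 21.51 Ω.
First divider: V_A = V_s · 21.51/(13.5 + 21.51) = 20.03 V.
V_B = V_A × 0.06659 = 1.334 V.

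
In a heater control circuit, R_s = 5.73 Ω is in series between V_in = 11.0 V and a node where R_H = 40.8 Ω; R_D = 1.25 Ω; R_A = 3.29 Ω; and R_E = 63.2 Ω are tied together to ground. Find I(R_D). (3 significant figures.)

I ≈ 1.16 A

Combine the parallel branches: R_p = (1/40.8 + 1/1.25 + 1/3.29 + 1/63.2)⁻¹ = 0.8739 Ω.
V_A by voltage divider: V_A = 11.0 × 0.8739/(5.73 + 0.8739) = 1.456 V.
Branch current I = V_A/R_D = 1.456/1.25 = 1.165 A.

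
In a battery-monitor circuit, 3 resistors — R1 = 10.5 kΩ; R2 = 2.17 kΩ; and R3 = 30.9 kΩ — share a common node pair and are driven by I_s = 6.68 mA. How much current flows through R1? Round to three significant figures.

I ≈ 1.08 mA

Total conductance ΣG = 1/10.5 + 1/2.17 + 1/30.9 = 0.5884 (units of 1/kΩ).
By the current-divider rule, I = I_s · G_k/ΣG = 6.68 × 0.1619 = 1.081 mA.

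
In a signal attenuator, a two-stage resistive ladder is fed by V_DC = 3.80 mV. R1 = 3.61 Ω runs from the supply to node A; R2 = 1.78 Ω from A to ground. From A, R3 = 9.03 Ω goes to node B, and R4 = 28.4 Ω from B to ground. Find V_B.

Looking into the second stage from A: R3 + R4 = 37.43 Ω appears in parallel with R2.
R2 ‖ (R3+R4) = 1.699 Ω.
So V_A = 3.80 × 0.3200 = 1.216 mV.
Then the unloaded second divider: V_B = V_A × R4/(R3+R4) = 1.216 × 0.7587 = 0.9228 mV.

V_B ≈ 0.923 mV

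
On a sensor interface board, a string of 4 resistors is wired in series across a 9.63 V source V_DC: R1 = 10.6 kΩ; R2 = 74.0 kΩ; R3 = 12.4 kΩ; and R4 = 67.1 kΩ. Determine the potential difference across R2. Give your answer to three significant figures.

Total series resistance ΣR = 10.6 + 74.0 + 12.4 + 67.1 = 164.1 kΩ.
By the voltage-divider rule, V = 9.63 × 74.00/164.1 = 4.343 V.

V ≈ 4.34 V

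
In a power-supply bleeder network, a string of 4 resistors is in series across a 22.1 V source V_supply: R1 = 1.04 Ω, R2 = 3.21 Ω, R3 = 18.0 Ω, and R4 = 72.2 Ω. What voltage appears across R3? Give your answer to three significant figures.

V ≈ 4.21 V

Total series resistance ΣR = 1.04 + 3.21 + 18.0 + 72.2 = 94.45 Ω.
V = V_supply · R/ΣR = 22.1 × 0.1906 = 4.212 V.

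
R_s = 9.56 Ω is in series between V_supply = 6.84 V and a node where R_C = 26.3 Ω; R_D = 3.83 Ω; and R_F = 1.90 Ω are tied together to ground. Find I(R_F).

Combine the parallel branches: R_p = (1/26.3 + 1/3.83 + 1/1.90)⁻¹ = 1.211 Ω.
V_A by voltage divider: V_A = 6.84 × 1.211/(9.56 + 1.211) = 0.7693 V.
I(R_F) = V_A / R_F = 0.7693/1.90 = 0.4049 A.

I ≈ 0.405 A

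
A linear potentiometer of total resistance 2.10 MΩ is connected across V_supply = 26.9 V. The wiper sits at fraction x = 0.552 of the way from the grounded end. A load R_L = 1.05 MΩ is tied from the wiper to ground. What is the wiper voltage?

Split the track: R_lower = x·R_p = 1.159 MΩ, R_upper = (1−x)·R_p = 0.9408 MΩ.
R_L loads the lower segment: effective lower R = 0.5510 MΩ.
Loaded-divider output: V_out = 26.9 × 0.3693 = 9.935 V.

V_out ≈ 9.94 V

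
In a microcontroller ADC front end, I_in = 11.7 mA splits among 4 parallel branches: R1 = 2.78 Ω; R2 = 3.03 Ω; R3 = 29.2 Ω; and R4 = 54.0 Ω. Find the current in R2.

Total conductance ΣG = 1/2.78 + 1/3.03 + 1/29.2 + 1/54.0 = 0.7425 (units of 1/Ω).
By the current-divider rule, I = I_in · G_k/ΣG = 11.7 × 0.4445 = 5.200 mA.

I ≈ 5.20 mA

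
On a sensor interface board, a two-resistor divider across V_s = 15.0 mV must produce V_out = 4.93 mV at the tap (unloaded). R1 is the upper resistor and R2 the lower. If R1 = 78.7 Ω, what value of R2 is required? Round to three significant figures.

V_out/V_s = R2/(R1+R2) = 0.3287.
Rearranging, R2 = R1·k/(1−k) = 78.7 × 0.4896 = 38.53 Ω.

R2 ≈ 38.5 Ω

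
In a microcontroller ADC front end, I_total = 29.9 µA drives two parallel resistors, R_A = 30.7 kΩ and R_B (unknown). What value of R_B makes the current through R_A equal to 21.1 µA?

The fraction through R_A equals R_B/(R_A+R_B).
With f = 0.7057, R_B = R_A · f/(1−f) = 30.7 × 2.398 = 73.61 kΩ.

R_B ≈ 73.6 kΩ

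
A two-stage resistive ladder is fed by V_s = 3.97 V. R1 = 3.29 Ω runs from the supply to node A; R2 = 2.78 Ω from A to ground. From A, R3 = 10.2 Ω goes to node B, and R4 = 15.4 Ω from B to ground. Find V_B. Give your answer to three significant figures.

Node A sees R2 in parallel with the series input of stage 2, R3 + R4 = 25.60 Ω.
R2 ‖ (R3+R4) = 2.508 Ω.
So V_A = 3.97 × 0.4325 = 1.717 V.
Stage 2 is unloaded, so V_B = V_A · R4/(R3+R4) = 1.717 × 15.4/25.60 = 1.033 V.

V_B ≈ 1.03 V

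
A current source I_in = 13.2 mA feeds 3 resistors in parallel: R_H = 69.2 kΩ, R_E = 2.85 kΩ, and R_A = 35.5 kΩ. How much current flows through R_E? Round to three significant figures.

I ≈ 11.8 mA

Conductances: ΣG = 1/69.2 + 1/2.85 + 1/35.5 = 0.3935 (1/kΩ).
R_E takes the fraction G_k/ΣG = 0.3509/0.3935 = 0.8917, so I = 13.2 × 0.8917 = 11.77 mA.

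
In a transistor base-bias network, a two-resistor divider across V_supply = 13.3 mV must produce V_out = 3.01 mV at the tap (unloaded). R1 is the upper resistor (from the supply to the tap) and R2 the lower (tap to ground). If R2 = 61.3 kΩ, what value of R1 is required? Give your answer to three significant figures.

R1 ≈ 210 kΩ

V_out/V_supply = R2/(R1+R2) = 0.2263.
Rearranging, R1 = R2·(1−k)/k = 61.3 × 3.419 = 209.6 kΩ.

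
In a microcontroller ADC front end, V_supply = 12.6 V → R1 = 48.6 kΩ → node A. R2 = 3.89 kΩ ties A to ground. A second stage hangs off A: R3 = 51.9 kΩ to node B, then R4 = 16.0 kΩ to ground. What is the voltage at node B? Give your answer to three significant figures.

V_B ≈ 0.209 V

Looking into the second stage from A: R3 + R4 = 67.90 kΩ appears in parallel with R2.
R2 ‖ (R3+R4) = 3.679 kΩ.
First divider: V_A = V_supply · 3.679/(48.6 + 3.679) = 0.8867 V.
Then the unloaded second divider: V_B = V_A × R4/(R3+R4) = 0.8867 × 0.2356 = 0.2090 V.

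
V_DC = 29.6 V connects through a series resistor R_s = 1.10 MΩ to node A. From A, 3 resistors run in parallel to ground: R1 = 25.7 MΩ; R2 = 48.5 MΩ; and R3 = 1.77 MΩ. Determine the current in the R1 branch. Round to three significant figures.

I ≈ 0.683 µA

Combine the parallel branches: R_p = (1/25.7 + 1/48.5 + 1/1.77)⁻¹ = 1.601 MΩ.
V_A by voltage divider: V_A = 29.6 × 1.601/(1.10 + 1.601) = 17.55 V.
I(R1) = V_A / R1 = 17.55/25.7 = 0.6827 µA.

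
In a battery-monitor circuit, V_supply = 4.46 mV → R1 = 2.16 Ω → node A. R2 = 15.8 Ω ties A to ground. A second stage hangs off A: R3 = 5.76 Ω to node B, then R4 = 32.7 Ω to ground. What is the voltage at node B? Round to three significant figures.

Node A sees R2 in parallel with the series input of stage 2, R3 + R4 = 38.46 Ω.
R2 ‖ (R3+R4) = 11.20 Ω.
First divider: V_A = V_supply · 11.20/(2.16 + 11.20) = 3.739 mV.
V_B = V_A × 0.8502 = 3.179 mV.

V_B ≈ 3.18 mV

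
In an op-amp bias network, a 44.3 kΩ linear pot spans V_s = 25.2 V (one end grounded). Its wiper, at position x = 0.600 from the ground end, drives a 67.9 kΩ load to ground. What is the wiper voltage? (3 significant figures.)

V_out ≈ 13.1 V

The pot divides into 17.72 kΩ above the wiper and 26.58 kΩ below.
Lower segment in parallel with the load: 26.58 ‖ 67.9 = 19.10 kΩ.
V_out = 25.2 × 19.10/(17.72 + 19.10) = 13.07 V.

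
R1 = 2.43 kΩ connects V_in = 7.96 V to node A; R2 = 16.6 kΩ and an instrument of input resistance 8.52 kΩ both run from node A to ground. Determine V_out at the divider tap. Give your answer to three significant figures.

The load sits in parallel with R2, giving an effective lower resistance R2' = R2·R_L/(R2+R_L) = 5.630 kΩ.
Then V_out = V_in · R2'/(R1 + R2') = 7.96 × 5.630/8.060 = 5.560 V.

V_out ≈ 5.56 V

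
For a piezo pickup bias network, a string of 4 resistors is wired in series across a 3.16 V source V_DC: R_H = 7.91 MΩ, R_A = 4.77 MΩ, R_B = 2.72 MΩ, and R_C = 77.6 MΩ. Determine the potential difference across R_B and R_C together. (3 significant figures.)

V ≈ 2.73 V

Series total: ΣR = 7.91 + 4.77 + 2.72 + 77.6 = 93.00 MΩ.
R_{R_B..R_C} = 2.72 + 77.6 = 80.32 MΩ.
Voltage divider: V = V_DC · (80.32 / 93.00) = 3.16 × 0.8637 = 2.729 V.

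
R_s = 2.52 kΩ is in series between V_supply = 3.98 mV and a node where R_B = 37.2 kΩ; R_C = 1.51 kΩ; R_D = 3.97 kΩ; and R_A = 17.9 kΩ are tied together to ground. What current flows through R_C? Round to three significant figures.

Equivalent of the parallel group: R_p = 1.003 kΩ.
Node voltage V_A = V_supply · R_p/(R_s + R_p) = 3.98 × 0.2847 = 1.133 mV.
Branch current I = V_A/R_C = 1.133/1.51 = 0.7505 µA.
(Equivalently: I_total = 1.130 µA, then current-divider fraction G_k/ΣG = 0.6643.)

I ≈ 0.750 µA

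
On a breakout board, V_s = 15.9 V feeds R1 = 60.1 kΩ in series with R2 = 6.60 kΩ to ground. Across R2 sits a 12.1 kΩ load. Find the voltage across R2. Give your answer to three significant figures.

R2 ‖ R_L = (6.60 × 12.1)/(6.60 + 12.1) = 4.271 kΩ.
Now apply the divider: V_out = 15.9 × 0.06634 = 1.055 V.
(Unloaded it would be 1.57 V; the load pulls it down.)

V_out ≈ 1.05 V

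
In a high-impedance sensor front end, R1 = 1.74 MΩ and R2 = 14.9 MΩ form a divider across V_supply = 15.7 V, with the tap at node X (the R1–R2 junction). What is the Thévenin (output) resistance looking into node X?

Zeroing V_supply shorts the top of R1 to ground, so R_th = R1 ‖ R2 = 1.558 MΩ.

R_th ≈ 1.56 MΩ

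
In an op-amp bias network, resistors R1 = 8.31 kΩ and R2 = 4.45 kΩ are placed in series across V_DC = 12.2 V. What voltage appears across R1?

V ≈ 7.95 V

Total series resistance ΣR = 8.31 + 4.45 = 12.76 kΩ.
Voltage divider: V = V_DC · (8.310 / 12.76) = 12.2 × 0.6513 = 7.945 V.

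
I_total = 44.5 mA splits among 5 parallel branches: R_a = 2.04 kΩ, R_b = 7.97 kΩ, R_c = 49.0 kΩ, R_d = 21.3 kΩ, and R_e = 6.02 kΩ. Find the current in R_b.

I ≈ 6.58 mA

ΣG = 1/2.04 + 1/7.97 + 1/49.0 + 1/21.3 + 1/6.02 = 0.8491.
R_b takes the fraction G_k/ΣG = 0.1255/0.8491 = 0.1478, so I = 44.5 × 0.1478 = 6.575 mA.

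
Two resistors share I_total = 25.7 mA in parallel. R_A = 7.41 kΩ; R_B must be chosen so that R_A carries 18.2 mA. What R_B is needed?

R_B ≈ 18.0 kΩ

Two-branch current divider: I_A = I_total · R_B/(R_A + R_B).
With f = 0.7082, R_B = R_A · f/(1−f) = 7.41 × 2.427 = 17.98 kΩ.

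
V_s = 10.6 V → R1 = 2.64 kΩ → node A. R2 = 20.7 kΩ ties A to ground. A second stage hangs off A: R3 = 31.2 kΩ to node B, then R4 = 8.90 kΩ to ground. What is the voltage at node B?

V_B ≈ 1.97 V

Looking into the second stage from A: R3 + R4 = 40.10 kΩ appears in parallel with R2.
R2 ‖ (R3+R4) = 13.65 kΩ.
V_A = 10.6 × 13.65/(2.64 + 13.65) = 8.882 V.
Stage 2 is unloaded, so V_B = V_A · R4/(R3+R4) = 8.882 × 8.90/40.10 = 1.971 V.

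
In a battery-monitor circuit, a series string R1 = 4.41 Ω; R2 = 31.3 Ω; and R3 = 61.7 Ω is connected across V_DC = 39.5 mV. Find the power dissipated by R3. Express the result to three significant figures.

P ≈ 10.1 µW

ΣR = 97.41 Ω → I = 39.5/97.41 = 0.4055 mA.
P(R3) = I²·R3 = (0.4055)² × 61.7 = 10.15 µW.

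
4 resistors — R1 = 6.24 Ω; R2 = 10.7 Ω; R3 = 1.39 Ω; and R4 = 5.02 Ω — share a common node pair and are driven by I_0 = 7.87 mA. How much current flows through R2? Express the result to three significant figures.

Total conductance ΣG = 1/6.24 + 1/10.7 + 1/1.39 + 1/5.02 = 1.172 (units of 1/Ω).
By the current-divider rule, I = I_0 · G_k/ΣG = 7.87 × 0.07972 = 0.6274 mA.

I ≈ 0.627 mA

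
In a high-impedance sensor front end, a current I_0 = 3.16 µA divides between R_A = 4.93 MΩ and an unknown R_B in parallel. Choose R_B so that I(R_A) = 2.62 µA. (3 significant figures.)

Two-branch current divider: I_A = I_0 · R_B/(R_A + R_B).
2.62/3.16 = R_B/(R_A + R_B) → R_B = R_A · (0.8291)/(1 − 0.8291) = 4.93 × 4.852 = 23.92 MΩ.

R_B ≈ 23.9 MΩ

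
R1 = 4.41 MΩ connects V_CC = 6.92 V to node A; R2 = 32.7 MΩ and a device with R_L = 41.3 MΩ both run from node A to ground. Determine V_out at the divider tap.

V_out ≈ 5.57 V

The load sits in parallel with R2, giving an effective lower resistance R2' = R2·R_L/(R2+R_L) = 18.25 MΩ.
Voltage divider with the loaded lower leg: V_out = 6.92 × 18.25/(4.41 + 18.25) = 6.92 × 0.8054 = 5.573 V.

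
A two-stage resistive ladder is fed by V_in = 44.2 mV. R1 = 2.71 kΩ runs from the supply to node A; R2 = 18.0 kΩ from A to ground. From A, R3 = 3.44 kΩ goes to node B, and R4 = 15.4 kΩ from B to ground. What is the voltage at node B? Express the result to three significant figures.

V_B ≈ 27.9 mV

The second stage (R3 + R4 = 18.84 kΩ) loads node A in parallel with R2.
R2 ‖ (R3+R4) = 9.205 kΩ.
First divider: V_A = V_in · 9.205/(2.71 + 9.205) = 34.15 mV.
Then the unloaded second divider: V_B = V_A × R4/(R3+R4) = 34.15 × 0.8174 = 27.91 mV.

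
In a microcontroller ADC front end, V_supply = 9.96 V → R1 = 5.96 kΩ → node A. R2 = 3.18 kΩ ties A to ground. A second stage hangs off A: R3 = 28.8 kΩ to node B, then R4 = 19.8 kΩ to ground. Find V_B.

The second stage (R3 + R4 = 48.60 kΩ) loads node A in parallel with R2.
Effective lower resistance at A: R2 ‖ 48.60 = 2.985 kΩ.
First divider: V_A = V_supply · 2.985/(5.96 + 2.985) = 3.323 V.
Then the unloaded second divider: V_B = V_A × R4/(R3+R4) = 3.323 × 0.4074 = 1.354 V.

V_B ≈ 1.35 V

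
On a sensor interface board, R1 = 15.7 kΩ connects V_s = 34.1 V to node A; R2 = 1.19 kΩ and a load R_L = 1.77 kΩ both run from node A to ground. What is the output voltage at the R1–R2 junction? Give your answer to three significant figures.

First combine the lower leg with the load: R2 ‖ R_L = 0.7116 kΩ.
Then V_out = V_s · R2'/(R1 + R2') = 34.1 × 0.7116/16.41 = 1.479 V.

V_out ≈ 1.48 V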